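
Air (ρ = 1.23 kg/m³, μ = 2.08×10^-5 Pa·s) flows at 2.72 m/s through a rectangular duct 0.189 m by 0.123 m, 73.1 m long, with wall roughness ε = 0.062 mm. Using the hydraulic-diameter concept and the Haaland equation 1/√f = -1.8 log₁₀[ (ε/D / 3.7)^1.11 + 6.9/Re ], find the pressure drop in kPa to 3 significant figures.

Hydraulic diameter D_h = 4A/P = 4·(0.189·0.123)/(2·(0.189+0.123)) = 0.09299/0.624 = 0.149 m.
Re = ρVD_h/μ = 1.23·2.72·0.149/2.08e-05 = 2.397e+04.
ε/D_h = 6.2e-05/0.149 = 0.000416; Haaland gives 1/√f = -1.8 log₁₀[4.14e-05+0.000288] = 6.269, so f = 0.02545.
ΔP = f(L/D_h)(ρV²/2) = 0.02545·73.1/0.149·4.55 = 56.8 Pa.
ΔP = 0.0568 kPa.

ΔP ≈ 0.0568 kPa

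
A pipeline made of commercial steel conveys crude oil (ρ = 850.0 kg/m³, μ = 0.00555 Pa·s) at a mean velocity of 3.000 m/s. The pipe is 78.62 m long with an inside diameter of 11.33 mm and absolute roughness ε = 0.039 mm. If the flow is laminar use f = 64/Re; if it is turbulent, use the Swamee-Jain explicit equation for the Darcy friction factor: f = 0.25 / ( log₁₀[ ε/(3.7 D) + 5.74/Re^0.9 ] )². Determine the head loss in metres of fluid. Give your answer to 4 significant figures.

h_f ≈ 132.3 m

Reynolds number Re = ρVD/μ = 850 · 3 · 0.01133 / 0.00555 = 5206.
Re > 4000 → turbulent. Relative roughness ε/D = 3.9e-05/0.01133 = 0.00344. Swamee-Jain: f = 0.25/(log₁₀[0.00344/3.7 + 5.74/5206^0.9])² = 0.25/(log₁₀[0.00093 + 0.00259])² = 0.25/(-2.453)² = 0.04155.
Darcy-Weisbach: ΔP = f(L/D)(ρV²/2) = 0.04155·(78.62/0.01133)·(850·3²/2) = 0.04155·6939·3825 = 1.103e+06 Pa.
Head loss h_f = ΔP/(ρg) = 1.103e+06/(850·9.81) = 132.3 m.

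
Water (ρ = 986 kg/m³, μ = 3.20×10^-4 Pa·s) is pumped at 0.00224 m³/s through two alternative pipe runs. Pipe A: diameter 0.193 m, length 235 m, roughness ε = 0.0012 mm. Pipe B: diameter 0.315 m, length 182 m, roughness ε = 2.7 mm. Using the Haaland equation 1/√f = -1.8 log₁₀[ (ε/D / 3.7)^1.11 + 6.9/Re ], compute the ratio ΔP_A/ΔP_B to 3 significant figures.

Pipe A: V = Q/A = 0.00224/0.02926 = 0.07657 m/s; Re = 4.553e+04; ε/D = 6.22e-06; Haaland → f = 0.02117; ΔP_A = f(L/D)(ρV²/2) = 74.5 Pa.
Pipe B: V = Q/A = 0.00224/0.07793 = 0.02874 m/s; Re = 2.79e+04; ε/D = 0.00857; Haaland → f = 0.03819; ΔP_B = f(L/D)(ρV²/2) = 8.987 Pa.
ΔP_A/ΔP_B = 74.5/8.987 = 8.29.

ΔP_A/ΔP_B ≈ 8.29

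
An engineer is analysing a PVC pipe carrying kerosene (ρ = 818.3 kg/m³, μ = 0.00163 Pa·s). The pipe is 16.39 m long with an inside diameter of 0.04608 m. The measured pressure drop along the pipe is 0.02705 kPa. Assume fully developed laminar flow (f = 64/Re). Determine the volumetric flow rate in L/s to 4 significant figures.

For laminar flow, f = 64/Re with Re = ρVD/μ, so Darcy-Weisbach reduces to ΔP = 32μLV/D². Solving for V: V = ΔP·D²/(32μL) = 27.05·(0.04608)²/(32·0.00163·16.39) = 0.06719 m/s.
Check: Re = ρVD/μ = 818.3·0.06719·0.04608/0.00163 = 1554 < 2300, so the laminar assumption holds.
Q = V·A = 0.06719·(π/4·0.04608²) = 0.000112 m³/s = 0.1120 L/s.

Q ≈ 0.1120 L/s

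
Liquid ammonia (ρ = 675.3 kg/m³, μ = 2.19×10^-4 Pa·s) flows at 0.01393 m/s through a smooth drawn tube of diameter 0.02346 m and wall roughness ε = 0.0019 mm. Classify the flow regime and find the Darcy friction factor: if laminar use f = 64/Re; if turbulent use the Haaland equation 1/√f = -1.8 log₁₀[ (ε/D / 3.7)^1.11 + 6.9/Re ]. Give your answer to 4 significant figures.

Re = ρVD/μ = 675.3·0.01393·0.02346/0.000219 = 1008.
Re < 2300 → laminar, so f = 64/Re = 0.06351 (roughness is irrelevant in laminar flow).

f ≈ 0.06351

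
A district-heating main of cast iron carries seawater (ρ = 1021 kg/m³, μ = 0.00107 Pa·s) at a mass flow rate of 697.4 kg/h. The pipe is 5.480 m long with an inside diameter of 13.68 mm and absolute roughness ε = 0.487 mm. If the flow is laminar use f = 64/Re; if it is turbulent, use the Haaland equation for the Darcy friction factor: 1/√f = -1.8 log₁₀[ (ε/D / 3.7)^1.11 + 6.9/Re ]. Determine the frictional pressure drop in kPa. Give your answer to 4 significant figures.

ṁ = 697.4 kg/h = 697.4/3600 = 0.1937 kg/s.
A = πD²/4 = π(0.01368)²/4 = 0.000147 m²; mean velocity V = ṁ/(ρA) = 0.1937/(1021 · 0.000147) = 1.291 m/s.
Reynolds number Re = ρVD/μ = 1021 · 1.291 · 0.01368 / 0.00107 = 1.685e+04.
Re > 4000 → turbulent. Relative roughness ε/D = 0.000487/0.01368 = 0.0356. Haaland: 1/√f = -1.8 log₁₀[(0.0356/3.7)^1.11 + 6.9/1.685e+04] = -1.8 log₁₀[0.00577 + 0.000409] = 3.976, so f = 0.06326.
Darcy-Weisbach: ΔP = f(L/D)(ρV²/2) = 0.06326·(5.48/0.01368)·(1021·1.291²/2) = 0.06326·400.6·850.7 = 2.156e+04 Pa.
ΔP = 2.156e+04 Pa = 21.56 kPa.

ΔP ≈ 21.56 kPa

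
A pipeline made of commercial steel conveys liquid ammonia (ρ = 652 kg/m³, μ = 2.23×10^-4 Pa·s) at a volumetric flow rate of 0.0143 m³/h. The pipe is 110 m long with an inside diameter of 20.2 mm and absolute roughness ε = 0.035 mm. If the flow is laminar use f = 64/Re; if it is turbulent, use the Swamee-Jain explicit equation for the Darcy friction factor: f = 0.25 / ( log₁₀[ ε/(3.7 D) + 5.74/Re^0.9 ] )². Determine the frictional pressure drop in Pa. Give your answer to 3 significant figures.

Q = 0.0143 m³/h = 0.0143/3600 = 3.972e-06 m³/s.
Cross-sectional area A = πD²/4 = π(0.0202)²/4 = 0.0003205 m²; mean velocity V = Q/A = 3.972e-06/0.0003205 = 0.01239 m/s.
Reynolds number Re = ρVD/μ = 652 · 0.01239 · 0.0202 / 0.000223 = 732.
Re < 2300 → laminar flow, so f = 64/Re = 64/732 = 0.08743 (the turbulent correlation is not needed).
Darcy-Weisbach: ΔP = f(L/D)(ρV²/2) = 0.08743·(110/0.0202)·(652·0.01239²/2) = 0.08743·5446·0.05008 = 23.84 Pa.

ΔP ≈ 23.8 Pa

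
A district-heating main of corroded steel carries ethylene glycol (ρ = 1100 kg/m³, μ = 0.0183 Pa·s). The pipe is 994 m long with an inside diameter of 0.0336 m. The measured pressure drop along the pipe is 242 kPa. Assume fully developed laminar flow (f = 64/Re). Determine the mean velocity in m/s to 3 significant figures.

V ≈ 0.469 m/s

For laminar flow, f = 64/Re with Re = ρVD/μ, so Darcy-Weisbach reduces to ΔP = 32μLV/D². Solving for V: V = ΔP·D²/(32μL) = 2.42e+05·(0.0336)²/(32·0.0183·994) = 0.4694 m/s.
Check: Re = ρVD/μ = 1100·0.4694·0.0336/0.0183 = 948 < 2300, so the laminar assumption holds.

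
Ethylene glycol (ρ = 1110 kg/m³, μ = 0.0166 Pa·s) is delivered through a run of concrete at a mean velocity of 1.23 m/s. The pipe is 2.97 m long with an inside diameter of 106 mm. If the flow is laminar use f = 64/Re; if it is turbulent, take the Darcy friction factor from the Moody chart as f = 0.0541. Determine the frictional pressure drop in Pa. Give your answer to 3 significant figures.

Reynolds number Re = ρVD/μ = 1110 · 1.23 · 0.106 / 0.0166 = 8718.
Re > 4000 → turbulent; use the Moody-chart value f = 0.0541.
Darcy-Weisbach: ΔP = f(L/D)(ρV²/2) = 0.0541·(2.97/0.106)·(1110·1.23²/2) = 0.0541·28.02·839.7 = 1273 Pa.

ΔP ≈ 1270 Pa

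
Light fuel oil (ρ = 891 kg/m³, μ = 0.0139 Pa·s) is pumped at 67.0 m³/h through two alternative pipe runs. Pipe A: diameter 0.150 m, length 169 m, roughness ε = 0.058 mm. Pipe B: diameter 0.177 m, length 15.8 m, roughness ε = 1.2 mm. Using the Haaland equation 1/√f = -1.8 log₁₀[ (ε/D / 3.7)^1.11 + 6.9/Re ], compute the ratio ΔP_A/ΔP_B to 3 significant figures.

ΔP_A/ΔP_B ≈ 18.9

Pipe A: V = Q/A = 0.01861/0.01767 = 1.053 m/s; Re = 1.013e+04; ε/D = 0.000387; Haaland → f = 0.03124; ΔP_A = f(L/D)(ρV²/2) = 1.739e+04 Pa.
Pipe B: V = Q/A = 0.01861/0.02461 = 0.7564 m/s; Re = 8582; ε/D = 0.00678; Haaland → f = 0.04039; ΔP_B = f(L/D)(ρV²/2) = 918.8 Pa.
ΔP_A/ΔP_B = 1.739e+04/918.8 = 18.9.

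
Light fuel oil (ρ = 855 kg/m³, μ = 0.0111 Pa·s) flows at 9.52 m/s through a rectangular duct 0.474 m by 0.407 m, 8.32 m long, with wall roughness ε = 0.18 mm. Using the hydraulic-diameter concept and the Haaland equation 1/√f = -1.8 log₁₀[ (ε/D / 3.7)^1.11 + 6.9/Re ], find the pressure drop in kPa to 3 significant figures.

ΔP ≈ 12.8 kPa

Hydraulic diameter D_h = 4A/P = 4·(0.474·0.407)/(2·(0.474+0.407)) = 0.7717/1.762 = 0.438 m.
Re = ρVD_h/μ = 855·9.52·0.438/0.0111 = 3.211e+05.
ε/D_h = 0.00018/0.438 = 0.000411; Haaland gives 1/√f = -1.8 log₁₀[4.08e-05+2.15e-05] = 7.57, so f = 0.01745.
ΔP = f(L/D_h)(ρV²/2) = 0.01745·8.32/0.438·3.874e+04 = 1.284e+04 Pa.
ΔP = 12.8 kPa.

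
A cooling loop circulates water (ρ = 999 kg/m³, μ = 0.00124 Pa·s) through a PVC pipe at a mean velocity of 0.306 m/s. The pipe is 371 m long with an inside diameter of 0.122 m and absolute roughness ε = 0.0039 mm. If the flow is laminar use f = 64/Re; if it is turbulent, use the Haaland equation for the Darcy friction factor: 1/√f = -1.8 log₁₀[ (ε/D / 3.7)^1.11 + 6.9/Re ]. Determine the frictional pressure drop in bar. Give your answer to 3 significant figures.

ΔP ≈ 0.0332 bar

Reynolds number Re = ρVD/μ = 999 · 0.306 · 0.122 / 0.00124 = 3.008e+04.
Re > 4000 → turbulent. Relative roughness ε/D = 3.9e-06/0.122 = 3.2e-05. Haaland: 1/√f = -1.8 log₁₀[(3.2e-05/3.7)^1.11 + 6.9/3.008e+04] = -1.8 log₁₀[2.4e-06 + 0.000229] = 6.543, so f = 0.02336.
Darcy-Weisbach: ΔP = f(L/D)(ρV²/2) = 0.02336·(371/0.122)·(999·0.306²/2) = 0.02336·3041·46.77 = 3323 Pa.
ΔP = 3323 Pa = 0.0332 bar.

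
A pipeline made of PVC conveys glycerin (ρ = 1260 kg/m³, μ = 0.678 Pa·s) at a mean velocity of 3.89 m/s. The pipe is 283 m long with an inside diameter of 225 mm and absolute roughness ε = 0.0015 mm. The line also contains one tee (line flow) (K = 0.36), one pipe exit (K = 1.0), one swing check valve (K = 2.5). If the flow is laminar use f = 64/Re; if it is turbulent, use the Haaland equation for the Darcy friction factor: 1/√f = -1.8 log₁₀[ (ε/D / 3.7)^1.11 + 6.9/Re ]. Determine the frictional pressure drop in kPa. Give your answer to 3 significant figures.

Reynolds number Re = ρVD/μ = 1260 · 3.89 · 0.225 / 0.678 = 1627.
Re < 2300 → laminar flow, so f = 64/Re = 64/1627 = 0.03935 (the turbulent correlation is not needed).
Total minor-loss coefficient ΣK = 1·0.36 + 1·1 + 1·2.5 = 3.86.
ΔP = [f·L/D + ΣK]·(ρV²/2) = [0.03935·283/0.225 + 3.86]·(1260·3.89²/2) = [49.49 + 3.86]·9533 = 5.086e+05 Pa.
ΔP = 5.086e+05 Pa = 509 kPa.

ΔP ≈ 509 kPa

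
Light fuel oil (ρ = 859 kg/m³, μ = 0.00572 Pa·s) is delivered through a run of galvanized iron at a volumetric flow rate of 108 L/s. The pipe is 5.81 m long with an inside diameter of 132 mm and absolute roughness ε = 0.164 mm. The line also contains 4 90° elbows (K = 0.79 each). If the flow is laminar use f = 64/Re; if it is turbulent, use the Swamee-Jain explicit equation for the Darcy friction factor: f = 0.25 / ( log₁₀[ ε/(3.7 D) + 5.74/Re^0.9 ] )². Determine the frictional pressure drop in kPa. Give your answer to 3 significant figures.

ΔP ≈ 111 kPa

Q = 108 L/s = 108/1000 = 0.108 m³/s.
Cross-sectional area A = πD²/4 = π(0.132)²/4 = 0.01368 m²; mean velocity V = Q/A = 0.108/0.01368 = 7.892 m/s.
Reynolds number Re = ρVD/μ = 859 · 7.892 · 0.132 / 0.00572 = 1.564e+05.
Re > 4000 → turbulent. Relative roughness ε/D = 0.000164/0.132 = 0.00124. Swamee-Jain: f = 0.25/(log₁₀[0.00124/3.7 + 5.74/1.564e+05^0.9])² = 0.25/(log₁₀[0.000336 + 0.000121])² = 0.25/(-3.34)² = 0.02241.
Total minor-loss coefficient ΣK = 4·0.79 = 3.16.
ΔP = [f·L/D + ΣK]·(ρV²/2) = [0.02241·5.81/0.132 + 3.16]·(859·7.892²/2) = [0.9864 + 3.16]·2.675e+04 = 1.109e+05 Pa.
ΔP = 1.109e+05 Pa = 111 kPa.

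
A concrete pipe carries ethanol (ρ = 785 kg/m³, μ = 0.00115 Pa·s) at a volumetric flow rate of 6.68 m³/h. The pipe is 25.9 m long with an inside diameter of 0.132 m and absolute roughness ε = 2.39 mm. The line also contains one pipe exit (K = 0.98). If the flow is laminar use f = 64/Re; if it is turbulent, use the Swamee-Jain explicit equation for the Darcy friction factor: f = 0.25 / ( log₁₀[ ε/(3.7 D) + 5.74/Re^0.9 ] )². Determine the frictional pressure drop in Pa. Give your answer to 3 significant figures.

ΔP ≈ 79.2 Pa

Q = 6.68 m³/h = 6.68/3600 = 0.001856 m³/s.
Cross-sectional area A = πD²/4 = π(0.132)²/4 = 0.01368 m²; mean velocity V = Q/A = 0.001856/0.01368 = 0.1356 m/s.
Reynolds number Re = ρVD/μ = 785 · 0.1356 · 0.132 / 0.00115 = 1.222e+04.
Re > 4000 → turbulent. Relative roughness ε/D = 0.00239/0.132 = 0.0181. Swamee-Jain: f = 0.25/(log₁₀[0.0181/3.7 + 5.74/1.222e+04^0.9])² = 0.25/(log₁₀[0.00489 + 0.0012])² = 0.25/(-2.215)² = 0.05096.
Total minor-loss coefficient ΣK = 1·0.98 = 0.98.
ΔP = [f·L/D + ΣK]·(ρV²/2) = [0.05096·25.9/0.132 + 0.98]·(785·0.1356²/2) = [10 + 0.98]·7.216 = 79.23 Pa.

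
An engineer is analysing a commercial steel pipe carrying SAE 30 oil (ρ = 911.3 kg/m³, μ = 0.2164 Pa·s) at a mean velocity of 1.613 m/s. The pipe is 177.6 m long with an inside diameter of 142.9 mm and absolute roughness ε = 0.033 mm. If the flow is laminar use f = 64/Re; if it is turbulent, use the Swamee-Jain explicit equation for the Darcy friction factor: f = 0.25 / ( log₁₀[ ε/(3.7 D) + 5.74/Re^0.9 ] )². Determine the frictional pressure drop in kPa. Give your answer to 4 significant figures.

Reynolds number Re = ρVD/μ = 911.3 · 1.613 · 0.1429 / 0.216 = 970.7.
Re < 2300 → laminar flow, so f = 64/Re = 64/970.7 = 0.06593 (the turbulent correlation is not needed).
Darcy-Weisbach: ΔP = f(L/D)(ρV²/2) = 0.06593·(177.6/0.1429)·(911.3·1.613²/2) = 0.06593·1243·1185 = 9.714e+04 Pa.
ΔP = 9.714e+04 Pa = 97.14 kPa.

ΔP ≈ 97.14 kPa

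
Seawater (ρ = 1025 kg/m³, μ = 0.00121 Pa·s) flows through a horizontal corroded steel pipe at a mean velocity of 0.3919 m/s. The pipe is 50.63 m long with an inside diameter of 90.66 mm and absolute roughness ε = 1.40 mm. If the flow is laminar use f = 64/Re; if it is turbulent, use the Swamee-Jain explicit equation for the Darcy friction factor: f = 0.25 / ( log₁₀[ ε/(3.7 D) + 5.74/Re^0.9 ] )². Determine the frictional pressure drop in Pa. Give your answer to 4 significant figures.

ΔP ≈ 2029 Pa

Reynolds number Re = ρVD/μ = 1025 · 0.3919 · 0.09066 / 0.00121 = 3.01e+04.
Re > 4000 → turbulent. Relative roughness ε/D = 0.0014/0.09066 = 0.0154. Swamee-Jain: f = 0.25/(log₁₀[0.0154/3.7 + 5.74/3.01e+04^0.9])² = 0.25/(log₁₀[0.00417 + 0.000535])² = 0.25/(-2.327)² = 0.04616.
Darcy-Weisbach: ΔP = f(L/D)(ρV²/2) = 0.04616·(50.63/0.09066)·(1025·0.3919²/2) = 0.04616·558.5·78.71 = 2029 Pa.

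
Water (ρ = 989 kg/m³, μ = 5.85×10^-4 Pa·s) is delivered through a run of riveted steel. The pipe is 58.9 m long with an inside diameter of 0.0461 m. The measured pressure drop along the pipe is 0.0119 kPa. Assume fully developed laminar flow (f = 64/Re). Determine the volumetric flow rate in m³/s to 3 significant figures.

Q ≈ 3.83×10^-5 m³/s

For laminar flow, f = 64/Re with Re = ρVD/μ, so Darcy-Weisbach reduces to ΔP = 32μLV/D². Solving for V: V = ΔP·D²/(32μL) = 11.9·(0.0461)²/(32·0.000585·58.9) = 0.02294 m/s.
Check: Re = ρVD/μ = 989·0.02294·0.0461/0.000585 = 1788 < 2300, so the laminar assumption holds.
Q = V·A = 0.02294·(π/4·0.0461²) = 3.828e-05 m³/s = 3.83×10^-5 m³/s.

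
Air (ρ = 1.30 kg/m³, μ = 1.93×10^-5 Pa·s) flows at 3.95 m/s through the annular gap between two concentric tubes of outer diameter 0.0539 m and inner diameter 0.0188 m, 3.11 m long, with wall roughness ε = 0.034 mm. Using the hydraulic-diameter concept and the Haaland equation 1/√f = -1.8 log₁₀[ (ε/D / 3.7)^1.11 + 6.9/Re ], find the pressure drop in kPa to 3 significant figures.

ΔP ≈ 0.0294 kPa

Hydraulic diameter D_h = 4A/P = D_o - D_i = 0.0539 - 0.0188 = 0.0351 m.
Re = ρVD_h/μ = 1.3·3.95·0.0351/1.93e-05 = 9339.
ε/D_h = 3.4e-05/0.0351 = 0.000969; Haaland gives 1/√f = -1.8 log₁₀[0.000106+0.000739] = 5.532, so f = 0.03268.
ΔP = f(L/D_h)(ρV²/2) = 0.03268·3.11/0.0351·10.14 = 29.36 Pa.
ΔP = 0.0294 kPa.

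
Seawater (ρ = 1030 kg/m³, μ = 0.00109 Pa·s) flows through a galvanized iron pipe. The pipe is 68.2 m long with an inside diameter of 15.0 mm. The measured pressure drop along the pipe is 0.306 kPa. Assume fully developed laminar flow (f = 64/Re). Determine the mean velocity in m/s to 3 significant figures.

For laminar flow, f = 64/Re with Re = ρVD/μ, so Darcy-Weisbach reduces to ΔP = 32μLV/D². Solving for V: V = ΔP·D²/(32μL) = 306·(0.015)²/(32·0.00109·68.2) = 0.02894 m/s.
Check: Re = ρVD/μ = 1030·0.02894·0.015/0.00109 = 410.2 < 2300, so the laminar assumption holds.

V ≈ 0.0289 m/s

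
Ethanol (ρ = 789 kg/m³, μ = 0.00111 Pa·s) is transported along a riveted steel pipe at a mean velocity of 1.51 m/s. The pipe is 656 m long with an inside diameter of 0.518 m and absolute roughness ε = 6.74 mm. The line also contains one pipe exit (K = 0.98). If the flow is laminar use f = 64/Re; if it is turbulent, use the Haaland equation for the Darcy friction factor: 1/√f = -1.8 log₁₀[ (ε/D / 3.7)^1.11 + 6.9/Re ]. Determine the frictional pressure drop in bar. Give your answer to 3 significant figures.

ΔP ≈ 0.484 bar

Reynolds number Re = ρVD/μ = 789 · 1.51 · 0.518 / 0.00111 = 5.56e+05.
Re > 4000 → turbulent. Relative roughness ε/D = 0.00674/0.518 = 0.013. Haaland: 1/√f = -1.8 log₁₀[(0.013/3.7)^1.11 + 6.9/5.56e+05] = -1.8 log₁₀[0.00189 + 1.24e-05] = 4.898, so f = 0.04169.
Total minor-loss coefficient ΣK = 1·0.98 = 0.98.
ΔP = [f·L/D + ΣK]·(ρV²/2) = [0.04169·656/0.518 + 0.98]·(789·1.51²/2) = [52.79 + 0.98]·899.5 = 4.837e+04 Pa.
ΔP = 4.837e+04 Pa = 0.484 bar.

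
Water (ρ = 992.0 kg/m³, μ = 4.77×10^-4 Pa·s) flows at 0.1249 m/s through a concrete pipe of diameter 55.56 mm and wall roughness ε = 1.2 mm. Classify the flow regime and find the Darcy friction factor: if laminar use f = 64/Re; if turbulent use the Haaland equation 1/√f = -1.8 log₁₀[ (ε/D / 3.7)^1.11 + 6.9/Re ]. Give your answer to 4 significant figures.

f ≈ 0.05266

Re = ρVD/μ = 992·0.1249·0.05556/0.000477 = 1.443e+04.
Re > 4000 → turbulent. ε/D = 0.0012/0.05556 = 0.0216; Haaland: 1/√f = -1.8 log₁₀[0.00332 + 0.000478] = 4.358, so f = 0.05266.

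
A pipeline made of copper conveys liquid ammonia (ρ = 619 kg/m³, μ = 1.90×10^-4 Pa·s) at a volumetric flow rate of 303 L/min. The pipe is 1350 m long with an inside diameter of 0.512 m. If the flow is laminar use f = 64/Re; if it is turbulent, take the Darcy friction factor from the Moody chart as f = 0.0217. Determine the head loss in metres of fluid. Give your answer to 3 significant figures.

h_f ≈ 0.00175 m

Q = 303 L/min = 303/60000 = 0.00505 m³/s.
Cross-sectional area A = πD²/4 = π(0.512)²/4 = 0.2059 m²; mean velocity V = Q/A = 0.00505/0.2059 = 0.02453 m/s.
Reynolds number Re = ρVD/μ = 619 · 0.02453 · 0.512 / 0.00019 = 4.091e+04.
Re > 4000 → turbulent; use the Moody-chart value f = 0.0217.
Darcy-Weisbach: ΔP = f(L/D)(ρV²/2) = 0.0217·(1350/0.512)·(619·0.02453²/2) = 0.0217·2637·0.1862 = 10.65 Pa.
Head loss h_f = ΔP/(ρg) = 10.65/(619·9.81) = 0.00175 m.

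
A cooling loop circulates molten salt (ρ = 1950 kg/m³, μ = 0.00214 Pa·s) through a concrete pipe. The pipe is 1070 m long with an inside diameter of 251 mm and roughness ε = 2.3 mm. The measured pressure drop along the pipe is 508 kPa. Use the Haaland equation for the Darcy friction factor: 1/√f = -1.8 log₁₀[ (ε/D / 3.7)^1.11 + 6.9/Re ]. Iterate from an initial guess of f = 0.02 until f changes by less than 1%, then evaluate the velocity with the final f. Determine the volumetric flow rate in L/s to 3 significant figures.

Rearranging Darcy-Weisbach: V = √(2·ΔP·D/(f·L·ρ)). With ε/D = 0.0023/0.251 = 0.00916, iterate starting from f = 0.02:
  f = 0.02 → V = √(2·5.08e+05·0.251/(0.02·1070·1950)) = 2.472 m/s; Re = ρVD/μ = 5.654e+05; f → 0.03699
  f = 0.03699 → V = 1.818 m/s; Re = 4.158e+05; f → 0.03702
Converged (Δf/f < 1%). With the final f = 0.03702: V = √(2·5.08e+05·0.251/(0.03702·1070·1950)) = 1.817 m/s.
Q = V·A = 1.817·(π/4·0.251²) = 0.0899 m³/s = 89.9 L/s.

Q ≈ 89.9 L/s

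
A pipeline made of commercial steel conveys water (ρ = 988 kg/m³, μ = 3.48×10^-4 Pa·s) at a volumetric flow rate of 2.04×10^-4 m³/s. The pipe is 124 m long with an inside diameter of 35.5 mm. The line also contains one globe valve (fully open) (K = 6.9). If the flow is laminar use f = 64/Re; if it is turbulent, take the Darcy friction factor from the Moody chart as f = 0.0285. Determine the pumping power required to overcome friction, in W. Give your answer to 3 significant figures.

P ≈ 0.456 W

Cross-sectional area A = πD²/4 = π(0.0355)²/4 = 0.0009898 m²; mean velocity V = Q/A = 0.000204/0.0009898 = 0.2061 m/s.
Reynolds number Re = ρVD/μ = 988 · 0.2061 · 0.0355 / 0.000348 = 2.077e+04.
Re > 4000 → turbulent; use the Moody-chart value f = 0.0285.
Total minor-loss coefficient ΣK = 1·6.9 = 6.9.
ΔP = [f·L/D + ΣK]·(ρV²/2) = [0.0285·124/0.0355 + 6.9]·(988·0.2061²/2) = [99.55 + 6.9]·20.98 = 2234 Pa.
Pumping power P = QΔP = 0.000204·2234 = 0.4557 W = 0.456 W.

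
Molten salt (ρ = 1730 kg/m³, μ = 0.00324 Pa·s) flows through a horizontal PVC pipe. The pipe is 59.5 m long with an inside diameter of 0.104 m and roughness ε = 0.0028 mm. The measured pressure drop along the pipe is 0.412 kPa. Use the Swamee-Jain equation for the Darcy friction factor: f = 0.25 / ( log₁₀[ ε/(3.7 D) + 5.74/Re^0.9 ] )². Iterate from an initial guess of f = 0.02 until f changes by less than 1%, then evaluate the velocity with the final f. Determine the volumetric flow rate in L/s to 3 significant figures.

Q ≈ 1.37 L/s

Rearranging Darcy-Weisbach: V = √(2·ΔP·D/(f·L·ρ)). With ε/D = 2.8e-06/0.104 = 2.69e-05, iterate starting from f = 0.02:
  f = 0.02 → V = √(2·412·0.104/(0.02·59.5·1730)) = 0.204 m/s; Re = ρVD/μ = 1.133e+04; f → 0.02999
  f = 0.02999 → V = 0.1666 m/s; Re = 9253; f → 0.03169
  f = 0.03169 → V = 0.1621 m/s; Re = 9001; f → 0.03193
Converged (Δf/f < 1%). With the final f = 0.03193: V = √(2·412·0.104/(0.03193·59.5·1730)) = 0.1615 m/s.
Q = V·A = 0.1615·(π/4·0.104²) = 0.001372 m³/s = 1.37 L/s.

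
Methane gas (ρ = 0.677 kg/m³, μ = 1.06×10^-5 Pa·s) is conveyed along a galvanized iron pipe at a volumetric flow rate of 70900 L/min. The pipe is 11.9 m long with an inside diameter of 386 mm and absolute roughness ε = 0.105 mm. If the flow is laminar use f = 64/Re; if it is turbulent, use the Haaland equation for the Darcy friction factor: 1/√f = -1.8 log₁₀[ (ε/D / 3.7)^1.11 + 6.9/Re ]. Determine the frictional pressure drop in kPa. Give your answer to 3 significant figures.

ΔP ≈ 0.0180 kPa

Q = 70900 L/min = 70900/60000 = 1.182 m³/s.
Cross-sectional area A = πD²/4 = π(0.386)²/4 = 0.117 m²; mean velocity V = Q/A = 1.182/0.117 = 10.1 m/s.
Reynolds number Re = ρVD/μ = 0.677 · 10.1 · 0.386 / 1.06e-05 = 2.489e+05.
Re > 4000 → turbulent. Relative roughness ε/D = 0.000105/0.386 = 0.000272. Haaland: 1/√f = -1.8 log₁₀[(0.000272/3.7)^1.11 + 6.9/2.489e+05] = -1.8 log₁₀[2.58e-05 + 2.77e-05] = 7.689, so f = 0.01692.
Darcy-Weisbach: ΔP = f(L/D)(ρV²/2) = 0.01692·(11.9/0.386)·(0.677·10.1²/2) = 0.01692·30.83·34.52 = 18 Pa.
ΔP = 18 Pa = 0.0180 kPa.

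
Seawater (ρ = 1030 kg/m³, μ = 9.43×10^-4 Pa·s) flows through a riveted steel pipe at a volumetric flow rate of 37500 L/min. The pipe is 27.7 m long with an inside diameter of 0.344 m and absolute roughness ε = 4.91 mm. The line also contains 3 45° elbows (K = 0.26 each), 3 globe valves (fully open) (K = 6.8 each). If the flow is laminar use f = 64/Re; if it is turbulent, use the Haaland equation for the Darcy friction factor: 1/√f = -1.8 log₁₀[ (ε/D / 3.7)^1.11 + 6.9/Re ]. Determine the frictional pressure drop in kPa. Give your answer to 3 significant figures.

ΔP ≈ 574 kPa

Q = 37500 L/min = 37500/60000 = 0.625 m³/s.
Cross-sectional area A = πD²/4 = π(0.344)²/4 = 0.09294 m²; mean velocity V = Q/A = 0.625/0.09294 = 6.725 m/s.
Reynolds number Re = ρVD/μ = 1030 · 6.725 · 0.344 / 0.000943 = 2.527e+06.
Re > 4000 → turbulent. Relative roughness ε/D = 0.00491/0.344 = 0.0143. Haaland: 1/√f = -1.8 log₁₀[(0.0143/3.7)^1.11 + 6.9/2.527e+06] = -1.8 log₁₀[0.00209 + 2.73e-06] = 4.822, so f = 0.04302.
Total minor-loss coefficient ΣK = 3·0.26 + 3·6.8 = 21.2.
ΔP = [f·L/D + ΣK]·(ρV²/2) = [0.04302·27.7/0.344 + 21.2]·(1030·6.725²/2) = [3.464 + 21.2]·2.329e+04 = 5.739e+05 Pa.
ΔP = 5.739e+05 Pa = 574 kPa.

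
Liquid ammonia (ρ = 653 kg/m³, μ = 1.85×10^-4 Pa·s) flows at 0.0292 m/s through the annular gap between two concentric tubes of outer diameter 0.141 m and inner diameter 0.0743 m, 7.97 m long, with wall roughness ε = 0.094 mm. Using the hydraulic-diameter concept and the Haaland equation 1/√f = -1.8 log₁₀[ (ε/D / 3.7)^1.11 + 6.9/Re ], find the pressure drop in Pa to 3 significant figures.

ΔP ≈ 1.19 Pa

Hydraulic diameter D_h = 4A/P = D_o - D_i = 0.141 - 0.0743 = 0.0667 m.
Re = ρVD_h/μ = 653·0.0292·0.0667/0.000185 = 6875.
ε/D_h = 9.4e-05/0.0667 = 0.00141; Haaland gives 1/√f = -1.8 log₁₀[0.00016+0.001] = 5.281, so f = 0.03585.
ΔP = f(L/D_h)(ρV²/2) = 0.03585·7.97/0.0667·0.2784 = 1.193 Pa.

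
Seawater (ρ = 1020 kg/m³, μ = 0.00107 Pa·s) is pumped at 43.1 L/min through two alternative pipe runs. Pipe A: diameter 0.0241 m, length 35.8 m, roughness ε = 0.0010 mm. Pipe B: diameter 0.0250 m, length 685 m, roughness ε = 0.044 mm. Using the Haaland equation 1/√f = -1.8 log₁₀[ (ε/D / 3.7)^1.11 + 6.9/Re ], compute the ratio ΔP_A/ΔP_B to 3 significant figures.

Pipe A: V = Q/A = 0.0007183/0.0004562 = 1.575 m/s; Re = 3.618e+04; ε/D = 4.15e-05; Haaland → f = 0.0224; ΔP_A = f(L/D)(ρV²/2) = 4.207e+04 Pa.
Pipe B: V = Q/A = 0.0007183/0.0004909 = 1.463 m/s; Re = 3.487e+04; ε/D = 0.00176; Haaland → f = 0.02678; ΔP_B = f(L/D)(ρV²/2) = 8.014e+05 Pa.
ΔP_A/ΔP_B = 4.207e+04/8.014e+05 = 0.0525.

ΔP_A/ΔP_B ≈ 0.0525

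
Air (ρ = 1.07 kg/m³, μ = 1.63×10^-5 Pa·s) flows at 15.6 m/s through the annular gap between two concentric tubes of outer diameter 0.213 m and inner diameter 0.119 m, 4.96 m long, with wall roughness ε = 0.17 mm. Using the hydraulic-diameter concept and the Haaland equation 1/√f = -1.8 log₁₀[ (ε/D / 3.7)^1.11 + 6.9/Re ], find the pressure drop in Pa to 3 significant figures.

Hydraulic diameter D_h = 4A/P = D_o - D_i = 0.213 - 0.119 = 0.094 m.
Re = ρVD_h/μ = 1.07·15.6·0.094/1.63e-05 = 9.626e+04.
ε/D_h = 0.00017/0.094 = 0.00181; Haaland gives 1/√f = -1.8 log₁₀[0.000211+7.17e-05] = 6.387, so f = 0.02452.
ΔP = f(L/D_h)(ρV²/2) = 0.02452·4.96/0.094·130.2 = 168.4 Pa.

ΔP ≈ 168 Pa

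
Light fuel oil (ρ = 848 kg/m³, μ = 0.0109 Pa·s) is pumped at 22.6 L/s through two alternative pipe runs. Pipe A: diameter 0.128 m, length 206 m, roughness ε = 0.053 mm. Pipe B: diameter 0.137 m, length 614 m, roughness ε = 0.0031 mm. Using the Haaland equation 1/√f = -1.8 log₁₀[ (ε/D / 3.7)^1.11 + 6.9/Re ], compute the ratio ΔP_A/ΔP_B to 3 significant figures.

ΔP_A/ΔP_B ≈ 0.475

Pipe A: V = Q/A = 0.0226/0.01287 = 1.756 m/s; Re = 1.749e+04; ε/D = 0.000414; Haaland → f = 0.02732; ΔP_A = f(L/D)(ρV²/2) = 5.751e+04 Pa.
Pipe B: V = Q/A = 0.0226/0.01474 = 1.533 m/s; Re = 1.634e+04; ε/D = 2.26e-05; Haaland → f = 0.02713; ΔP_B = f(L/D)(ρV²/2) = 1.212e+05 Pa.
ΔP_A/ΔP_B = 5.751e+04/1.212e+05 = 0.475.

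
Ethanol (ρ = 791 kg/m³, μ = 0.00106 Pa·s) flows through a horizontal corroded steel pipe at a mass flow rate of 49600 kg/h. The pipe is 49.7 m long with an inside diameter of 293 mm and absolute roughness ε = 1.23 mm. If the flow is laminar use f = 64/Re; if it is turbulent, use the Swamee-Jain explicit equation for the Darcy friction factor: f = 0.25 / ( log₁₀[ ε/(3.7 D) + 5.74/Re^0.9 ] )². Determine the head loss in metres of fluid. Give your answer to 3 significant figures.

h_f ≈ 0.0179 m

ṁ = 49600 kg/h = 49600/3600 = 13.78 kg/s.
A = πD²/4 = π(0.293)²/4 = 0.06743 m²; mean velocity V = ṁ/(ρA) = 13.78/(791 · 0.06743) = 0.2583 m/s.
Reynolds number Re = ρVD/μ = 791 · 0.2583 · 0.293 / 0.00106 = 5.648e+04.
Re > 4000 → turbulent. Relative roughness ε/D = 0.00123/0.293 = 0.0042. Swamee-Jain: f = 0.25/(log₁₀[0.0042/3.7 + 5.74/5.648e+04^0.9])² = 0.25/(log₁₀[0.00113 + 0.000304])² = 0.25/(-2.842)² = 0.03095.
Darcy-Weisbach: ΔP = f(L/D)(ρV²/2) = 0.03095·(49.7/0.293)·(791·0.2583²/2) = 0.03095·169.6·26.39 = 138.6 Pa.
Head loss h_f = ΔP/(ρg) = 138.6/(791·9.81) = 0.0179 m.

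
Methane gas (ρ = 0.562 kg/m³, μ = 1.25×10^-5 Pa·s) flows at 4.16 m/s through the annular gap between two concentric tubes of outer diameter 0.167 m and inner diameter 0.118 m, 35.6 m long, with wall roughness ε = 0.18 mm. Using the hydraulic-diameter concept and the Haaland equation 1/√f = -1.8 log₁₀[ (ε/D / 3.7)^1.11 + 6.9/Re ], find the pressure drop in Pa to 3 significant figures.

Hydraulic diameter D_h = 4A/P = D_o - D_i = 0.167 - 0.118 = 0.049 m.
Re = ρVD_h/μ = 0.562·4.16·0.049/1.25e-05 = 9165.
ε/D_h = 0.00018/0.049 = 0.00367; Haaland gives 1/√f = -1.8 log₁₀[0.000464+0.000753] = 5.247, so f = 0.03633.
ΔP = f(L/D_h)(ρV²/2) = 0.03633·35.6/0.049·4.863 = 128.4 Pa.

ΔP ≈ 128 Pa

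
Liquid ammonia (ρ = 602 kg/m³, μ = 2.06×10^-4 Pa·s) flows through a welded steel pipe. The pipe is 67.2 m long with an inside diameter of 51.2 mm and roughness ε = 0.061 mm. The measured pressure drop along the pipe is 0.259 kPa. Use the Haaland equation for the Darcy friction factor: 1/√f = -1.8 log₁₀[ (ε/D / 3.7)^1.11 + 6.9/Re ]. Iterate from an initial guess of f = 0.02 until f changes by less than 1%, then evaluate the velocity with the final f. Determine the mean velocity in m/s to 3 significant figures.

Rearranging Darcy-Weisbach: V = √(2·ΔP·D/(f·L·ρ)). With ε/D = 6.1e-05/0.0512 = 0.00119, iterate starting from f = 0.02:
  f = 0.02 → V = √(2·259·0.0512/(0.02·67.2·602)) = 0.1811 m/s; Re = ρVD/μ = 2.709e+04; f → 0.02652
  f = 0.02652 → V = 0.1572 m/s; Re = 2.353e+04; f → 0.02717
  f = 0.02717 → V = 0.1553 m/s; Re = 2.324e+04; f → 0.02723
Converged (Δf/f < 1%). With the final f = 0.02723: V = √(2·259·0.0512/(0.02723·67.2·602)) = 0.1552 m/s.

V ≈ 0.155 m/s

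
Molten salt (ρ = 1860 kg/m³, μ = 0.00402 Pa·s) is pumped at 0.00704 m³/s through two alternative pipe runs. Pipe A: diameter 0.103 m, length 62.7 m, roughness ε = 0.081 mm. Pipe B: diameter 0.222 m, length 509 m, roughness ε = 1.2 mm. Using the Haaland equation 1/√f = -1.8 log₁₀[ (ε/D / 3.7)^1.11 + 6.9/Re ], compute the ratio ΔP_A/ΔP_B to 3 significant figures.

ΔP_A/ΔP_B ≈ 3.90

Pipe A: V = Q/A = 0.00704/0.008332 = 0.8449 m/s; Re = 4.027e+04; ε/D = 0.000786; Haaland → f = 0.02391; ΔP_A = f(L/D)(ρV²/2) = 9661 Pa.
Pipe B: V = Q/A = 0.00704/0.03871 = 0.1819 m/s; Re = 1.868e+04; ε/D = 0.00541; Haaland → f = 0.03509; ΔP_B = f(L/D)(ρV²/2) = 2475 Pa.
ΔP_A/ΔP_B = 9661/2475 = 3.90.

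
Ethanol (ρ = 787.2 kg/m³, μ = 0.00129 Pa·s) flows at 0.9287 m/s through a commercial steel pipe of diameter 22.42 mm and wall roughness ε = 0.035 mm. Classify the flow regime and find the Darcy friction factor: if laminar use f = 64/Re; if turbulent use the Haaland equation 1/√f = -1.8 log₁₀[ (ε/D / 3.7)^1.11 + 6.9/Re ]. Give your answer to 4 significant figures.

Re = ρVD/μ = 787.2·0.9287·0.02242/0.00129 = 1.271e+04.
Re > 4000 → turbulent. ε/D = 3.5e-05/0.02242 = 0.00156; Haaland: 1/√f = -1.8 log₁₀[0.000179 + 0.000543] = 5.654, so f = 0.03128.

f ≈ 0.03128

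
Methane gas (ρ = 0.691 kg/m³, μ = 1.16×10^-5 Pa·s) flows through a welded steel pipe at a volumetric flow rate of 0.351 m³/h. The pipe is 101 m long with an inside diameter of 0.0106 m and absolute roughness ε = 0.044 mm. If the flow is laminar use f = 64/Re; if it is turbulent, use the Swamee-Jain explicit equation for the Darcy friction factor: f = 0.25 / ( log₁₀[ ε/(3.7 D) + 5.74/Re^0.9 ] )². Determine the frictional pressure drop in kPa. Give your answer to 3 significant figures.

ΔP ≈ 0.369 kPa

Q = 0.351 m³/h = 0.351/3600 = 9.75e-05 m³/s.
Cross-sectional area A = πD²/4 = π(0.0106)²/4 = 8.825e-05 m²; mean velocity V = Q/A = 9.75e-05/8.825e-05 = 1.105 m/s.
Reynolds number Re = ρVD/μ = 0.691 · 1.105 · 0.0106 / 1.16e-05 = 697.6.
Re < 2300 → laminar flow, so f = 64/Re = 64/697.6 = 0.09174 (the turbulent correlation is not needed).
Darcy-Weisbach: ΔP = f(L/D)(ρV²/2) = 0.09174·(101/0.0106)·(0.691·1.105²/2) = 0.09174·9528·0.4217 = 368.7 Pa.
ΔP = 368.7 Pa = 0.369 kPa.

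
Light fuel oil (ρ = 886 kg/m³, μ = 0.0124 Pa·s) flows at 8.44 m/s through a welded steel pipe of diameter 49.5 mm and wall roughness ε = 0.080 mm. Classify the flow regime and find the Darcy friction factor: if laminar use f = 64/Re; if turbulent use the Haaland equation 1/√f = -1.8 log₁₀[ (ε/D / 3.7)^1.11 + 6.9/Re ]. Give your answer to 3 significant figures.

f ≈ 0.0270

Re = ρVD/μ = 886·8.44·0.0495/0.0124 = 2.985e+04.
Re > 4000 → turbulent. ε/D = 8e-05/0.0495 = 0.00162; Haaland: 1/√f = -1.8 log₁₀[0.000187 + 0.000231] = 6.083, so f = 0.02703.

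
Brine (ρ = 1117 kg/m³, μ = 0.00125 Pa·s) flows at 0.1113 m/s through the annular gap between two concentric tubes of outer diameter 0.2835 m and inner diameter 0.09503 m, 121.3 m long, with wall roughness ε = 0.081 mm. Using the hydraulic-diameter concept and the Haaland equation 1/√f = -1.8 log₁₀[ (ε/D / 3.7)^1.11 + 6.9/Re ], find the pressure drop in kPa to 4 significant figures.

ΔP ≈ 0.1199 kPa

Hydraulic diameter D_h = 4A/P = D_o - D_i = 0.2835 - 0.09503 = 0.1885 m.
Re = ρVD_h/μ = 1117·0.1113·0.1885/0.00125 = 1.874e+04.
ε/D_h = 8.1e-05/0.1885 = 0.00043; Haaland gives 1/√f = -1.8 log₁₀[4.29e-05+0.000368] = 6.095, so f = 0.02692.
ΔP = f(L/D_h)(ρV²/2) = 0.02692·121.3/0.1885·6.919 = 119.9 Pa.
ΔP = 0.1199 kPa.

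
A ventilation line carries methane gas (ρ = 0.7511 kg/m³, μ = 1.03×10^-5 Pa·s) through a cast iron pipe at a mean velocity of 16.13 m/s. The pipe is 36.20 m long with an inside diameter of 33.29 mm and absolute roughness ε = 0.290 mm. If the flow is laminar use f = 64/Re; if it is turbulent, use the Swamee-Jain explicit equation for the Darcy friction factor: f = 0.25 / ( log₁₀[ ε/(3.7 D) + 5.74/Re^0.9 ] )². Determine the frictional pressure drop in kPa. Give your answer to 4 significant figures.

ΔP ≈ 4.064 kPa

Reynolds number Re = ρVD/μ = 0.7511 · 16.13 · 0.03329 / 1.03e-05 = 3.916e+04.
Re > 4000 → turbulent. Relative roughness ε/D = 0.00029/0.03329 = 0.00871. Swamee-Jain: f = 0.25/(log₁₀[0.00871/3.7 + 5.74/3.916e+04^0.9])² = 0.25/(log₁₀[0.00235 + 0.000422])² = 0.25/(-2.557)² = 0.03825.
Darcy-Weisbach: ΔP = f(L/D)(ρV²/2) = 0.03825·(36.2/0.03329)·(0.7511·16.13²/2) = 0.03825·1087·97.71 = 4064 Pa.
ΔP = 4064 Pa = 4.064 kPa.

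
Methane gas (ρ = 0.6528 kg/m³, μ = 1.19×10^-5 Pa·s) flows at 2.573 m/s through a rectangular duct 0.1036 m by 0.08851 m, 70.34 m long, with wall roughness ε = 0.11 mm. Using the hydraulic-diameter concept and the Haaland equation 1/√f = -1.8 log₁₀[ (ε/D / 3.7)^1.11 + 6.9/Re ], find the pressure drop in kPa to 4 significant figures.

Hydraulic diameter D_h = 4A/P = 4·(0.1036·0.08851)/(2·(0.1036+0.08851)) = 0.03668/0.3842 = 0.09546 m.
Re = ρVD_h/μ = 0.6528·2.573·0.09546/1.19e-05 = 1.347e+04.
ε/D_h = 0.00011/0.09546 = 0.00115; Haaland gives 1/√f = -1.8 log₁₀[0.000128+0.000512] = 5.749, so f = 0.03026.
ΔP = f(L/D_h)(ρV²/2) = 0.03026·70.34/0.09546·2.161 = 48.18 Pa.
ΔP = 0.04818 kPa.

ΔP ≈ 0.04818 kPa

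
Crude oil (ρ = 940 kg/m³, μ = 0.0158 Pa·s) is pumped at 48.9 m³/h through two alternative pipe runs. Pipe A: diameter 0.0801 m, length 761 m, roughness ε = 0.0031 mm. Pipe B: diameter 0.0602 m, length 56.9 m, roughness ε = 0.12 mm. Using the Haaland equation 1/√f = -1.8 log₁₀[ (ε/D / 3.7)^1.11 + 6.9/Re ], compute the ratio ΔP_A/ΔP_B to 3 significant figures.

ΔP_A/ΔP_B ≈ 3.07

Pipe A: V = Q/A = 0.01358/0.005039 = 2.696 m/s; Re = 1.285e+04; ε/D = 3.87e-05; Haaland → f = 0.02891; ΔP_A = f(L/D)(ρV²/2) = 9.379e+05 Pa.
Pipe B: V = Q/A = 0.01358/0.002846 = 4.772 m/s; Re = 1.709e+04; ε/D = 0.00199; Haaland → f = 0.03025; ΔP_B = f(L/D)(ρV²/2) = 3.06e+05 Pa.
ΔP_A/ΔP_B = 9.379e+05/3.06e+05 = 3.07.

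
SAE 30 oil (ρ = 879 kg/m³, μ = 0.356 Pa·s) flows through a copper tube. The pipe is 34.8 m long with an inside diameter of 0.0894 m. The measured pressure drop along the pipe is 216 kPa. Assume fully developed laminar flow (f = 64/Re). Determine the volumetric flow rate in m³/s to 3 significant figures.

Q ≈ 0.0273 m³/s

For laminar flow, f = 64/Re with Re = ρVD/μ, so Darcy-Weisbach reduces to ΔP = 32μLV/D². Solving for V: V = ΔP·D²/(32μL) = 2.16e+05·(0.0894)²/(32·0.356·34.8) = 4.355 m/s.
Check: Re = ρVD/μ = 879·4.355·0.0894/0.356 = 961.2 < 2300, so the laminar assumption holds.
Q = V·A = 4.355·(π/4·0.0894²) = 0.02733 m³/s = 0.0273 m³/s.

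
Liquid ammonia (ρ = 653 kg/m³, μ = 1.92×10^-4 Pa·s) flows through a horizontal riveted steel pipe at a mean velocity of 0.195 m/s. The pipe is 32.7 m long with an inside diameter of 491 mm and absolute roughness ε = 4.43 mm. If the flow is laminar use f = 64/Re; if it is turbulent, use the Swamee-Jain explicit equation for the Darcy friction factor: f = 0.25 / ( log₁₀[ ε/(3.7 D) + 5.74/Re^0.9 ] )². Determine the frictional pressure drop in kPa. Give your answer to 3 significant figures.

ΔP ≈ 0.0305 kPa

Reynolds number Re = ρVD/μ = 653 · 0.195 · 0.491 / 0.000192 = 3.256e+05.
Re > 4000 → turbulent. Relative roughness ε/D = 0.00443/0.491 = 0.00902. Swamee-Jain: f = 0.25/(log₁₀[0.00902/3.7 + 5.74/3.256e+05^0.9])² = 0.25/(log₁₀[0.00244 + 6.27e-05])² = 0.25/(-2.602)² = 0.03693.
Darcy-Weisbach: ΔP = f(L/D)(ρV²/2) = 0.03693·(32.7/0.491)·(653·0.195²/2) = 0.03693·66.6·12.42 = 30.53 Pa.
ΔP = 30.53 Pa = 0.0305 kPa.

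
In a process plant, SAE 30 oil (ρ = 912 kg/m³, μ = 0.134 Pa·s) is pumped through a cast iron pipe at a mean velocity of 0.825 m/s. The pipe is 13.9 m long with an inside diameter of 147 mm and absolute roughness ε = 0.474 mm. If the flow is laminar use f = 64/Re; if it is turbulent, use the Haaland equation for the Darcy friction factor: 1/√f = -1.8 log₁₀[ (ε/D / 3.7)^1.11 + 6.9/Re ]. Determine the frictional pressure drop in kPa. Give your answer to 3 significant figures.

Reynolds number Re = ρVD/μ = 912 · 0.825 · 0.147 / 0.134 = 825.4.
Re < 2300 → laminar flow, so f = 64/Re = 64/825.4 = 0.07754 (the turbulent correlation is not needed).
Darcy-Weisbach: ΔP = f(L/D)(ρV²/2) = 0.07754·(13.9/0.147)·(912·0.825²/2) = 0.07754·94.56·310.4 = 2276 Pa.
ΔP = 2276 Pa = 2.28 kPa.

ΔP ≈ 2.28 kPa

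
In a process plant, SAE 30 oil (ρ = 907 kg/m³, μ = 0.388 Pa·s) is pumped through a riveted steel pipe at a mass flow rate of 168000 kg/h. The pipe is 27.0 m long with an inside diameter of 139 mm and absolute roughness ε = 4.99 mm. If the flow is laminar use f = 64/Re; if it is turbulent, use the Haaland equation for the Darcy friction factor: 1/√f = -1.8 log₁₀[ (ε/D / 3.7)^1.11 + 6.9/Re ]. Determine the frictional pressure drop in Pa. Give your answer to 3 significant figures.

ΔP ≈ 58800 Pa

ṁ = 168000 kg/h = 168000/3600 = 46.67 kg/s.
A = πD²/4 = π(0.139)²/4 = 0.01517 m²; mean velocity V = ṁ/(ρA) = 46.67/(907 · 0.01517) = 3.391 m/s.
Reynolds number Re = ρVD/μ = 907 · 3.391 · 0.139 / 0.388 = 1102.
Re < 2300 → laminar flow, so f = 64/Re = 64/1102 = 0.05809 (the turbulent correlation is not needed).
Darcy-Weisbach: ΔP = f(L/D)(ρV²/2) = 0.05809·(27/0.139)·(907·3.391²/2) = 0.05809·194.2·5214 = 5.883e+04 Pa.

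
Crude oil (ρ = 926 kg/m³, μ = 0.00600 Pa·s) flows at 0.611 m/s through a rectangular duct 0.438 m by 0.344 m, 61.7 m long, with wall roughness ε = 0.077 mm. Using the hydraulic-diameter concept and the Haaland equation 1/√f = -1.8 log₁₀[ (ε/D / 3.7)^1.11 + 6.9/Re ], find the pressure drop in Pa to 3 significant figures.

Hydraulic diameter D_h = 4A/P = 4·(0.438·0.344)/(2·(0.438+0.344)) = 0.6027/1.564 = 0.3854 m.
Re = ρVD_h/μ = 926·0.611·0.3854/0.006 = 3.634e+04.
ε/D_h = 7.7e-05/0.3854 = 0.0002; Haaland gives 1/√f = -1.8 log₁₀[1.83e-05+0.00019] = 6.627, so f = 0.02277.
ΔP = f(L/D_h)(ρV²/2) = 0.02277·61.7/0.3854·172.8 = 630.2 Pa.

ΔP ≈ 630 Pa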